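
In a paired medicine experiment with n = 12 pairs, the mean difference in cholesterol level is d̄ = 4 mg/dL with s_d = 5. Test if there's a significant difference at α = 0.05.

t = d̄/(s_d/√n) = 4/(5/√12) = 2.771. df = 11, critical t = ±2.201. Reject H₀.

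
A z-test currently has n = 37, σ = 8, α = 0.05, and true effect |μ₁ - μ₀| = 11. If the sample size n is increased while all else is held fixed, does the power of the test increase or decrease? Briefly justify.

Power increases: a larger n shrinks the standard error σ/√n, moving the sampling distribution under H₁ further from the critical value.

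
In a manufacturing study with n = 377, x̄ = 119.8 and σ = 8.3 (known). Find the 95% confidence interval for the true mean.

CI = x̄ ± z*(σ/√n) = 119.8 ± 1.96(8.3/√377) = 119.8 ± 0.84 = (118.96, 120.64)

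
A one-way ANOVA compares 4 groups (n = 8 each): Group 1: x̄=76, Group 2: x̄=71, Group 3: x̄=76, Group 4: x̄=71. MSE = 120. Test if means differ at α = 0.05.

Grand mean = 73.5. SS_between = 200.0, MS_between = 66.67. F = 0.556, F_crit ≈ 2.947. Fail to reject H₀.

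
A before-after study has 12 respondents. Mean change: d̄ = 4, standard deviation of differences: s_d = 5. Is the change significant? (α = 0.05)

t = d̄/(s_d/√n) = 4/(5/√12) = 2.771. df = 11, critical t = ±2.201. Reject H₀.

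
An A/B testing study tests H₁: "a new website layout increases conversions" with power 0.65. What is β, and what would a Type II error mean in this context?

β = 1 - power = 1 - 0.65 = 0.35. A Type II error is failing to reject H₀ when H₀ is false (false negative) — here, failing to conclude that a new website layout increases conversions when in fact it is true. Consequence: discarding a layout that would have improved conversions — lost revenue.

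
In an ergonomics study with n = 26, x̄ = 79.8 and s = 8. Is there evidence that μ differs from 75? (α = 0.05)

t = (x̄ - μ₀)/(s/√n) = (79.8 - 75)/(8/√26) = 3.059. df = 25, critical t = ±2.06. Reject H₀.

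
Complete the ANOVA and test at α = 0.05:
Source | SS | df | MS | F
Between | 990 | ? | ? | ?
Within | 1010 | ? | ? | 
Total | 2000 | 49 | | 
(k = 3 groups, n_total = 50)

df_between = 2, df_within = 47. MS_between = 495.0, MS_within = 21.49. F = 23.035, F_crit ≈ 3.195. Reject H₀.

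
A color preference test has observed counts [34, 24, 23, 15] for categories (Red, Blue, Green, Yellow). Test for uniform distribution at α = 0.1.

Expected = 24 each. χ² = Σ(O-E)²/E = 7.583. df = 3, critical value = 6.251. Reject H₀.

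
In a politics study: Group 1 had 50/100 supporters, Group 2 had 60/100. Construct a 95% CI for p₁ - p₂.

p̂₁ = 0.5, p̂₂ = 0.6. Difference = -0.1. CI = (-0.237, 0.037)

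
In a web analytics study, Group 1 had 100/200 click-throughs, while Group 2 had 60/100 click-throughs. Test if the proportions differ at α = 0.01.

p̂₁ = 0.5, p̂₂ = 0.6, pooled p̂ = 0.533. z = -1.637. Critical: ±2.576. Fail to reject H₀.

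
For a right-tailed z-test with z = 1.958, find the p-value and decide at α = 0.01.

p = P(Z > 1.958) = 1 - Φ(1.958) ≈ 0.0251. Since p ≥ 0.01, fail to reject H₀ (not significant) at α = 0.01.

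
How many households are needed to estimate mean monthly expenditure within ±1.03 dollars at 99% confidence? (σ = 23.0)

n = (z*σ/E)² = (2.576×23.0/1.03)² = 3308.8 → n = 3309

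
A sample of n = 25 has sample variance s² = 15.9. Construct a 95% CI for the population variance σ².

df = 24. χ²_{0.025} = 39.364, χ²_{0.975} = 12.401. CI for σ² = ((n-1)s²/χ²_{α/2}, (n-1)s²/χ²_{1-α/2}) = (24·15.9/39.364, 24·15.9/12.401) = (9.69, 30.77)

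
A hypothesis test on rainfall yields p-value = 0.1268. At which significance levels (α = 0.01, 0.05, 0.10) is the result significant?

p = 0.1268. Not significant at any of the given levels.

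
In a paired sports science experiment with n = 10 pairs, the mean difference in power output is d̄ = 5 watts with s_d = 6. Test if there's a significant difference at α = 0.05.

t = d̄/(s_d/√n) = 5/(6/√10) = 2.635. df = 9, critical t = ±2.262. Reject H₀.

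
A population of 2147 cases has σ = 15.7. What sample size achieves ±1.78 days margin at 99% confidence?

Without FPC: n₀ = (2.576×15.7/1.78)² = 516.239. With FPC: n = n₀N/(n₀+N-1) = 416.3 → n = 417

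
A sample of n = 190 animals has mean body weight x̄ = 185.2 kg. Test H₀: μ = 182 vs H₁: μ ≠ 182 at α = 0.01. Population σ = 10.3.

z = (x̄ - μ₀)/(σ/√n) = (185.2 - 182)/(10.3/√190) = 4.282. Critical value: ±2.576. Since |4.282| > 2.576, Reject H₀.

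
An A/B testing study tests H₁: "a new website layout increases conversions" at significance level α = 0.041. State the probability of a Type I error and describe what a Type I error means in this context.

P(Type I error) = α = 0.041. A Type I error is rejecting H₀ when H₀ is actually true (false positive) — here, concluding that a new website layout increases conversions when in fact this is not the case. Consequence: rolling out a layout that doesn't actually help — wasted engineering effort.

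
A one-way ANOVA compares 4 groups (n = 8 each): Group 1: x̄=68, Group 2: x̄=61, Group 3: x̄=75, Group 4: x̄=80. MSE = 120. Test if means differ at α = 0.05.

Grand mean = 71.0. SS_between = 1648.0, MS_between = 549.33. F = 4.578, F_crit ≈ 2.947. Reject H₀.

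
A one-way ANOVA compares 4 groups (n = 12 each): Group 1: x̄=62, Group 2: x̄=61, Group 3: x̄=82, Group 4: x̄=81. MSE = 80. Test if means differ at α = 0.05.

Grand mean = 71.5. SS_between = 4812.0, MS_between = 1604.0. F = 20.05, F_crit ≈ 2.816. Reject H₀.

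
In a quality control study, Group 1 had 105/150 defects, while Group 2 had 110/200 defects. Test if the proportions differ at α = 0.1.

p̂₁ = 0.7, p̂₂ = 0.55, pooled p̂ = 0.614. z = 2.853. Critical: ±1.645. Reject H₀.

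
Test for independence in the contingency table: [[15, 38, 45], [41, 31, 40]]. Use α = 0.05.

χ² = 12.197. df = 2, critical = 5.991. Reject H₀. Variables are dependent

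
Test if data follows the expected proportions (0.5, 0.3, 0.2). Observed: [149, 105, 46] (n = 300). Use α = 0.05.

Expected: [150.0, 90.0, 60.0]. χ² = 5.773. df = 2, critical = 5.991. Fail to reject H₀.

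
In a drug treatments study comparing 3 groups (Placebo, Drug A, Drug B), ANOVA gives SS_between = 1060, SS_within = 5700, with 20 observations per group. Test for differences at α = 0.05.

df_between = 2, df_within = 57. F = MS_between/MS_within = 530.0/100.0 = 5.3. F_crit ≈ 3.159. Reject H₀. At least one mean differs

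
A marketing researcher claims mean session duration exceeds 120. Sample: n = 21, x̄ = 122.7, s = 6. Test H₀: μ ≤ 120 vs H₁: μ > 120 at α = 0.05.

t = (122.7 - 120)/(6/√21) = 2.062, df = 20. Critical t = 1.725. Reject H₀.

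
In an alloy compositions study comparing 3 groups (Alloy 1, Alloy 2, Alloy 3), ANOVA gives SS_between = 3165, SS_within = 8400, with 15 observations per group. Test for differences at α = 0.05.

df_between = 2, df_within = 42. F = MS_between/MS_within = 1582.5/200.0 = 7.912. F_crit ≈ 3.22. Reject H₀. At least one mean differs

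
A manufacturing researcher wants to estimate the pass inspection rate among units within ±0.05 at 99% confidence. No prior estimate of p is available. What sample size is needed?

Conservative approach: use p = 0.5 (maximizes p(1-p) = 0.25). n = z²(0.25)/E² = 2.576²×0.25/0.05² = 663.6 → n = 664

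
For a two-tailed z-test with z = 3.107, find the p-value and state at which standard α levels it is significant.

p = 2·P(Z > |3.107|) = 2·(1 - Φ(3.107)) ≈ 0.0019. Significant at α = 0.1; Significant at α = 0.05; Significant at α = 0.01.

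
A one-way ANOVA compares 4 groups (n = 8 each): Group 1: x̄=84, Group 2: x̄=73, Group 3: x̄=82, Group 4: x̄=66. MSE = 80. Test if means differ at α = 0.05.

Grand mean = 76.25. SS_between = 1670.0, MS_between = 556.67. F = 6.958, F_crit ≈ 2.947. Reject H₀.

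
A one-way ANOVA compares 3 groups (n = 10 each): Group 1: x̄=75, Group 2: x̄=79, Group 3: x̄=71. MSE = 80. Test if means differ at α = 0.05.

Grand mean = 75.0. SS_between = 320.0, MS_between = 160.0. F = 2.0, F_crit ≈ 3.354. Fail to reject H₀.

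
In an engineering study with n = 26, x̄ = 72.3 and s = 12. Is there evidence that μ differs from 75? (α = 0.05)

t = (x̄ - μ₀)/(s/√n) = (72.3 - 75)/(12/√26) = -1.147. df = 25, critical t = ±2.06. Fail to reject H₀.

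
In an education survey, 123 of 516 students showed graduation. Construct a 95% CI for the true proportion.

p̂ = 0.238. CI = p̂ ± z*√(p̂(1-p̂)/n) = (0.202, 0.275)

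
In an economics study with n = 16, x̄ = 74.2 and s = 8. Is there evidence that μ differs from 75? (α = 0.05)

t = (x̄ - μ₀)/(s/√n) = (74.2 - 75)/(8/√16) = -0.4. df = 15, critical t = ±2.131. Fail to reject H₀.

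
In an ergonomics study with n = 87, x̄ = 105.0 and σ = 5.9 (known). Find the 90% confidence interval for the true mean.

CI = x̄ ± z*(σ/√n) = 105.0 ± 1.645(5.9/√87) = 105.0 ± 1.04 = (103.96, 106.04)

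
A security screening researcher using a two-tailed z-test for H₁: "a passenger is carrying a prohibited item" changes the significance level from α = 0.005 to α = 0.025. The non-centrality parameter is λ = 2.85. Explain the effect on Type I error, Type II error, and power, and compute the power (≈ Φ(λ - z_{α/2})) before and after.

Increasing α from 0.005 to 0.025:
• Type I error rate increases (α is the Type I rate by definition).
• Critical value moves from z_{α/2} = 2.807 to 2.241, so power = Φ(λ - z_{α/2}) goes from Φ(2.85 - 2.807) = 0.517 to Φ(2.85 - 2.241) = 0.729.
• Type II error rate β = 1 - power therefore decreases (0.483 → 0.271).
Appropriate when false negatives are costly — here, letting a prohibited item through — security breach.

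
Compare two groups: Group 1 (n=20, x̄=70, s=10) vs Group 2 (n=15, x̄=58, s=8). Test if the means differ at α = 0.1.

Pooled sp = 9.2. t = 3.817, df = 33. Critical t = ±1.692. Reject H₀.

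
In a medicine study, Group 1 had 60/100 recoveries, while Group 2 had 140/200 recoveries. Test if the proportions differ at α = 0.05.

p̂₁ = 0.6, p̂₂ = 0.7, pooled p̂ = 0.667. z = -1.732. Critical: ±1.96. Fail to reject H₀.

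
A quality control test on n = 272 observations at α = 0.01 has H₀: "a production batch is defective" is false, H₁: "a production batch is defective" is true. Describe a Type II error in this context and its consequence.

Type II error: failing to reject H₀ when it is false — concluding that a production batch is defective is not supported when in fact it is. Consequence: shipping a defective batch — faulty products reach customers.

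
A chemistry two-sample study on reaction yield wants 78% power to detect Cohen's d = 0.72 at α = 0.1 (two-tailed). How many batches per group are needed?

z_{α/2} = 1.645, z_β = Φ⁻¹(0.78) = 0.772. For medium effect (d = 0.72): n per group = 2(z_{α/2} + z_β)²/d² = 2(1.645 + 0.772)²/0.72² = 22.5 → 23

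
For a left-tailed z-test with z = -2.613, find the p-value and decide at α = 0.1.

p = P(Z < -2.613) = Φ(-2.613) ≈ 0.0045. Since p < 0.1, reject H₀ (significant) at α = 0.1.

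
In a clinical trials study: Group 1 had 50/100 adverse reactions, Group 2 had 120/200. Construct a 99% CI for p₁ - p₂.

p̂₁ = 0.5, p̂₂ = 0.6. Difference = -0.1. CI = (-0.257, 0.057)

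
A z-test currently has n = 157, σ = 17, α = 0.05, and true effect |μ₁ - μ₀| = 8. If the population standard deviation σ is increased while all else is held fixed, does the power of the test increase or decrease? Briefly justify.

Power decreases: a larger σ inflates the standard error σ/√n, pulling the sampling distribution under H₁ back toward the critical value.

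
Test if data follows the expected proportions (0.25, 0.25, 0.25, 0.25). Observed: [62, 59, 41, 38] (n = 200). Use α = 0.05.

Expected: [50.0, 50.0, 50.0, 50.0]. χ² = 9.0. df = 3, critical = 7.815. Reject H₀.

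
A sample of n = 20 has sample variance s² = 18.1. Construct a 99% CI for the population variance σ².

df = 19. χ²_{0.005} = 38.582, χ²_{0.995} = 6.844. CI for σ² = ((n-1)s²/χ²_{α/2}, (n-1)s²/χ²_{1-α/2}) = (19·18.1/38.582, 19·18.1/6.844) = (8.91, 50.25)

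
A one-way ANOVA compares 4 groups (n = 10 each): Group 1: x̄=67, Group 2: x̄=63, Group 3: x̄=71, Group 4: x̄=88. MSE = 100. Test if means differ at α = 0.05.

Grand mean = 72.25. SS_between = 3627.5, MS_between = 1209.17. F = 12.092, F_crit ≈ 2.866. Reject H₀.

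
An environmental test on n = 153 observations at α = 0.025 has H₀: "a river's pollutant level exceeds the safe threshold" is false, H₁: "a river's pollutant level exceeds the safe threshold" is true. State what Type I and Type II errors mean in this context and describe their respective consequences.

Type I (false positive): concluding that a river's pollutant level exceeds the safe threshold when it is not — shutting down a compliant factory unnecessarily. Type II (false negative): failing to conclude that a river's pollutant level exceeds the safe threshold when it is — allowing unsafe pollution to continue. Which is costlier depends on domain priorities and is a judgement call rather than a statistical fact.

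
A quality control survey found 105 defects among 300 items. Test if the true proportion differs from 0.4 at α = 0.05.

p̂ = 0.35, p₀ = 0.4. z = (p̂ - p₀)/√(p₀(1-p₀)/n) = -1.768. Critical: ±1.96. Fail to reject H₀.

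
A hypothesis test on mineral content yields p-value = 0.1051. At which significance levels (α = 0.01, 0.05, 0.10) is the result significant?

p = 0.1051. Not significant at any of the given levels.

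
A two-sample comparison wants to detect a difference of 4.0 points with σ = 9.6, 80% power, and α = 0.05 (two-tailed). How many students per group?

n per group = 2(z_α/2 + z_β)²σ²/d² = 2×(1.96 + 0.84)²×9.6²/4.0² = 90.3 → n = 91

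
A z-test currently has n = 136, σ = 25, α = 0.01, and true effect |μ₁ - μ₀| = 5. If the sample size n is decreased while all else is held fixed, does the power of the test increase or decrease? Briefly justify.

Power decreases: a smaller n inflates the standard error σ/√n, pulling the sampling distribution under H₁ back toward the critical value.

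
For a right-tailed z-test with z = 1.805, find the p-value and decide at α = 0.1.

p = P(Z > 1.805) = 1 - Φ(1.805) ≈ 0.0355. Since p < 0.1, reject H₀ (significant) at α = 0.1.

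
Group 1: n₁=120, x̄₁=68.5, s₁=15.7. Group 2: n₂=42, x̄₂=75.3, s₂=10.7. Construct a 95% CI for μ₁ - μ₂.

Difference = -6.8. SE = √(15.7²/120 + 10.7²/42) = 2.186. CI = (-11.09, -2.51)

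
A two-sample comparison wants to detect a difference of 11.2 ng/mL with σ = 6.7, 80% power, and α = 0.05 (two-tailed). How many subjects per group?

n per group = 2(z_α/2 + z_β)²σ²/d² = 2×(1.96 + 0.84)²×6.7²/11.2² = 5.6 → n = 6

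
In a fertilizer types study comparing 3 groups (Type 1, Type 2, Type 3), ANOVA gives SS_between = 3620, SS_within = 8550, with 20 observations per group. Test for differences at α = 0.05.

df_between = 2, df_within = 57. F = MS_between/MS_within = 1810.0/150.0 = 12.067. F_crit ≈ 3.159. Reject H₀. At least one mean differs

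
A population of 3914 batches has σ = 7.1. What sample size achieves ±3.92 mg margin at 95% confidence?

Without FPC: n₀ = (1.96×7.1/3.92)² = 12.602. With FPC: n = n₀N/(n₀+N-1) = 12.6 → n = 13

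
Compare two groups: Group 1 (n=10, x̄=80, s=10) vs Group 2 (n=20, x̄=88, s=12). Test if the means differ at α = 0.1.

Pooled sp = 11.4. t = -1.813, df = 28. Critical t = ±1.701. Reject H₀.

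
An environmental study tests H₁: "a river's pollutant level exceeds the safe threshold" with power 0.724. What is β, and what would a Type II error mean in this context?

β = 1 - power = 1 - 0.724 = 0.276. A Type II error is failing to reject H₀ when H₀ is false (false negative) — here, failing to conclude that a river's pollutant level exceeds the safe threshold when in fact it is true. Consequence: allowing unsafe pollution to continue.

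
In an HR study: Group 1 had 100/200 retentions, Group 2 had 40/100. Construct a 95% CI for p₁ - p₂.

p̂₁ = 0.5, p̂₂ = 0.4. Difference = 0.1. CI = (-0.018, 0.218)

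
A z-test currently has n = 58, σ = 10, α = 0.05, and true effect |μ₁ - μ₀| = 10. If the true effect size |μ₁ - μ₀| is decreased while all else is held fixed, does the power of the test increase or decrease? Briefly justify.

Power decreases: a smaller true effect decreases the non-centrality λ = |μ₁ - μ₀|/(σ/√n).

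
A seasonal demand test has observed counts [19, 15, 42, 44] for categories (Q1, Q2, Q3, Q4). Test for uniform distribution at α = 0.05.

Expected = 30 each. χ² = Σ(O-E)²/E = 22.867. df = 3, critical value = 7.815. Reject H₀.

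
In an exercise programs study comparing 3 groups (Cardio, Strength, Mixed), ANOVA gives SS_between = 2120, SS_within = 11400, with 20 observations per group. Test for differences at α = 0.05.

df_between = 2, df_within = 57. F = MS_between/MS_within = 1060.0/200.0 = 5.3. F_crit ≈ 3.159. Reject H₀. At least one mean differs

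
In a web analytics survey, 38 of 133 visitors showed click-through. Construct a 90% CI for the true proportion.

p̂ = 0.286. CI = p̂ ± z*√(p̂(1-p̂)/n) = (0.221, 0.35)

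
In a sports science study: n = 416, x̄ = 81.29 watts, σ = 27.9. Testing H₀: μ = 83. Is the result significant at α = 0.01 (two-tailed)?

z = (81.29 - 83)/(27.9/√416) = -1.25. Since |z| ≤ 2.576, not significant at α = 0.01.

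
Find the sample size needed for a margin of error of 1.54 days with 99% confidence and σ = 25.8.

n = (z*σ/E)² = (2.576×25.8/1.54)² = 1862.5 → n = 1863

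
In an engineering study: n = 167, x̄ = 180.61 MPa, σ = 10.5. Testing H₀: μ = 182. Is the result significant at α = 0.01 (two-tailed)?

z = (180.61 - 182)/(10.5/√167) = -1.711. Since |z| ≤ 2.576, not significant at α = 0.01.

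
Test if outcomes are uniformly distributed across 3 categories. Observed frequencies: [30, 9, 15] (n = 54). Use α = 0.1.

Expected = 18 each. χ² = Σ(O-E)²/E = 13.0. df = 2, critical value = 4.605. Reject H₀.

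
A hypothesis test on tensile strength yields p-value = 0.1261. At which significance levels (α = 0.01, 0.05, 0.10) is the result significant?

p = 0.1261. Not significant at any of the given levels.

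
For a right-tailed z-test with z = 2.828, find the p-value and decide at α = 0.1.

p = P(Z > 2.828) = 1 - Φ(2.828) ≈ 0.0023. Since p < 0.1, reject H₀ (significant) at α = 0.1.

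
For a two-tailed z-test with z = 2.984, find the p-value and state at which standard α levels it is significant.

p = 2·P(Z > |2.984|) = 2·(1 - Φ(2.984)) ≈ 0.0028. Significant at α = 0.1; Significant at α = 0.05; Significant at α = 0.01.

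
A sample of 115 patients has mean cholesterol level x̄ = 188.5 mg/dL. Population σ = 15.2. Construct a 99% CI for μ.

CI = x̄ ± z*(σ/√n) = 188.5 ± 2.576(15.2/√115) = 188.5 ± 3.65 = (184.85, 192.15)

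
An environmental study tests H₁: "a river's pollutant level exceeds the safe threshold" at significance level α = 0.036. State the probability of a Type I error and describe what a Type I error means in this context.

P(Type I error) = α = 0.036. A Type I error is rejecting H₀ when H₀ is actually true (false positive) — here, concluding that a river's pollutant level exceeds the safe threshold when in fact this is not the case. Consequence: shutting down a compliant factory unnecessarily.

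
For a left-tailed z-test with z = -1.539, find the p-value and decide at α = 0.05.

p = P(Z < -1.539) = Φ(-1.539) ≈ 0.0619. Since p ≥ 0.05, fail to reject H₀ (not significant) at α = 0.05.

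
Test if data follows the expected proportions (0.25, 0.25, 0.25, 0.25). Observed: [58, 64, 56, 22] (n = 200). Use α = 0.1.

Expected: [50.0, 50.0, 50.0, 50.0]. χ² = 21.6. df = 3, critical = 6.251. Reject H₀.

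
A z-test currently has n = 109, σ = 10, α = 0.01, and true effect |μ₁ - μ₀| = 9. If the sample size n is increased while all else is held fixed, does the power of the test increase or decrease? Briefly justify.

Power increases: a larger n shrinks the standard error σ/√n, moving the sampling distribution under H₁ further from the critical value.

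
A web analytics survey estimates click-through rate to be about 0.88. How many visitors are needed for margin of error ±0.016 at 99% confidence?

n = z²p(1-p)/E² = 2.576²×0.88×0.12/0.016² = 2737.3 → n = 2738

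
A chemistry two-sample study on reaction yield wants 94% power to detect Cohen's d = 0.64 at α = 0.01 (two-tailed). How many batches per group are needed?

z_{α/2} = 2.576, z_β = Φ⁻¹(0.94) = 1.555. For medium effect (d = 0.64): n per group = 2(z_{α/2} + z_β)²/d² = 2(2.576 + 1.555)²/0.64² = 83.3 → 84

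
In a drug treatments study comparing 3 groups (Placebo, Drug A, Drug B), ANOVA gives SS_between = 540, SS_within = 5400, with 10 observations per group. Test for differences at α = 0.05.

df_between = 2, df_within = 27. F = MS_between/MS_within = 270.0/200.0 = 1.35. F_crit ≈ 3.354. Fail to reject H₀.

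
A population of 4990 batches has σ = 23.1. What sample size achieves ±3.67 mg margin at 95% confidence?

Without FPC: n₀ = (1.96×23.1/3.67)² = 152.196. With FPC: n = n₀N/(n₀+N-1) = 147.7 → n = 148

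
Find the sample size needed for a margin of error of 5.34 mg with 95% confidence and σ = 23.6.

n = (z*σ/E)² = (1.96×23.6/5.34)² = 75.03 → n = 76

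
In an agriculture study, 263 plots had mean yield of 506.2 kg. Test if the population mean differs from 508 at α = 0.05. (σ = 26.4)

z = (x̄ - μ₀)/(σ/√n) = (506.2 - 508)/(26.4/√263) = -1.106. Critical value: ±1.96. Since |-1.106| ≤ 1.96, Fail to reject H₀.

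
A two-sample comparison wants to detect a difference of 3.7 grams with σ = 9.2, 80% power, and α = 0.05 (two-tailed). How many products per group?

n per group = 2(z_α/2 + z_β)²σ²/d² = 2×(1.96 + 0.84)²×9.2²/3.7² = 96.9 → n = 97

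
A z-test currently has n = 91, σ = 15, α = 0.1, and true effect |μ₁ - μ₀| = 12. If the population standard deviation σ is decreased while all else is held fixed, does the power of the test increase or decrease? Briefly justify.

Power increases: a smaller σ shrinks the standard error σ/√n, moving the sampling distribution under H₁ further from the critical value.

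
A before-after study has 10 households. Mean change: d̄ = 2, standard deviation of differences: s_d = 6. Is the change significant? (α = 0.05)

t = d̄/(s_d/√n) = 2/(6/√10) = 1.054. df = 9, critical t = ±2.262. Fail to reject H₀.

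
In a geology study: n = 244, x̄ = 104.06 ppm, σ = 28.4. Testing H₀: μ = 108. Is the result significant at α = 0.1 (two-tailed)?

z = (104.06 - 108)/(28.4/√244) = -2.167. Since |z| > 1.645, significant at α = 0.1.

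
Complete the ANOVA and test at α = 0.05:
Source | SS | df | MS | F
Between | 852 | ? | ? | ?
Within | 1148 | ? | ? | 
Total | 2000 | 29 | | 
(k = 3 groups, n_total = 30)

df_between = 2, df_within = 27. MS_between = 426.0, MS_within = 42.52. F = 10.019, F_crit ≈ 3.354. Reject H₀.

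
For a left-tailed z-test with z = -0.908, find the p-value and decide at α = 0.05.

p = P(Z < -0.908) = Φ(-0.908) ≈ 0.1819. Since p ≥ 0.05, fail to reject H₀ (not significant) at α = 0.05.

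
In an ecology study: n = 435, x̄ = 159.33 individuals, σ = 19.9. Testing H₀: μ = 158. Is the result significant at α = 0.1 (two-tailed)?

z = (159.33 - 158)/(19.9/√435) = 1.394. Since |z| ≤ 1.645, not significant at α = 0.1.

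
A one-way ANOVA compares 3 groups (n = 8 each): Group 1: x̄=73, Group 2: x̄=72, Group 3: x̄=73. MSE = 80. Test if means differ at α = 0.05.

Grand mean = 72.67. SS_between = 5.33, MS_between = 2.67. F = 0.033, F_crit ≈ 3.467. Fail to reject H₀.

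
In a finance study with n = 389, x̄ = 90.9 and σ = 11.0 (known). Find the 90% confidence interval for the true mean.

CI = x̄ ± z*(σ/√n) = 90.9 ± 1.645(11.0/√389) = 90.9 ± 0.92 = (89.98, 91.82)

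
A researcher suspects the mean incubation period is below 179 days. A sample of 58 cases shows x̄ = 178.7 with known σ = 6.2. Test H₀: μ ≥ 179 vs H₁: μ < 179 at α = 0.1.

z = -0.369. Critical value: -1.28. Fail to reject H₀.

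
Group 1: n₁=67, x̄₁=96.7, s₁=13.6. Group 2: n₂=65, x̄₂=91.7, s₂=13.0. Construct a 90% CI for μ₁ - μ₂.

Difference = 5.0. SE = √(13.6²/67 + 13.0²/65) = 2.315. CI = (1.19, 8.81)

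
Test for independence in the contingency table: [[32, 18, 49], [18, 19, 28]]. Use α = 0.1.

χ² = 2.743. df = 2, critical = 4.605. Fail to reject H₀. No evidence of dependence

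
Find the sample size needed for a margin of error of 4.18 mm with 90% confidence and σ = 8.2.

n = (z*σ/E)² = (1.645×8.2/4.18)² = 10.4 → n = 11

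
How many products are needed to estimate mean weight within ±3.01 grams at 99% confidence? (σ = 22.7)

n = (z*σ/E)² = (2.576×22.7/3.01)² = 377.4 → n = 378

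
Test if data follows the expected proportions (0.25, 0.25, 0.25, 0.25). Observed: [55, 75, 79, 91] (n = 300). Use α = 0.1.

Expected: [75.0, 75.0, 75.0, 75.0]. χ² = 8.96. df = 3, critical = 6.251. Reject H₀.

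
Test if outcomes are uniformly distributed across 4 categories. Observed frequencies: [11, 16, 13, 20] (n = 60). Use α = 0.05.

Expected = 15 each. χ² = Σ(O-E)²/E = 3.067. df = 3, critical value = 7.815. Fail to reject H₀.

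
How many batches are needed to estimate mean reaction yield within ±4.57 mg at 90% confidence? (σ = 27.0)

n = (z*σ/E)² = (1.645×27.0/4.57)² = 94.5 → n = 95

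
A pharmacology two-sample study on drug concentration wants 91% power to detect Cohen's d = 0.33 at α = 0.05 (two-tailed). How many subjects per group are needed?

z_{α/2} = 1.96, z_β = Φ⁻¹(0.91) = 1.341. For small effect (d = 0.33): n per group = 2(z_{α/2} + z_β)²/d² = 2(1.96 + 1.341)²/0.33² = 200.1 → 201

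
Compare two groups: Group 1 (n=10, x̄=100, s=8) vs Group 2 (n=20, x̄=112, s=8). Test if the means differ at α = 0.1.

Pooled sp = 8.0. t = -3.873, df = 28. Critical t = ±1.701. Reject H₀.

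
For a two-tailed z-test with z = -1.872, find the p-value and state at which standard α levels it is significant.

p = 2·P(Z > |-1.872|) = 2·(1 - Φ(1.872)) ≈ 0.0612. Significant at α = 0.1.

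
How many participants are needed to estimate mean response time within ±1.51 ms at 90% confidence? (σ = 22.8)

n = (z*σ/E)² = (1.645×22.8/1.51)² = 616.9 → n = 617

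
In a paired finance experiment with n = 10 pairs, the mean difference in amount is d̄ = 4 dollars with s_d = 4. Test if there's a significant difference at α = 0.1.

t = d̄/(s_d/√n) = 4/(4/√10) = 3.162. df = 9, critical t = ±1.833. Reject H₀.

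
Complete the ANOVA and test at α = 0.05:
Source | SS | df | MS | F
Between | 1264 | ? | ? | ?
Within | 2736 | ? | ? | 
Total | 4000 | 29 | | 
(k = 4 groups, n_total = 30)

df_between = 3, df_within = 26. MS_between = 421.33, MS_within = 105.23. F = 4.004, F_crit ≈ 2.975. Reject H₀.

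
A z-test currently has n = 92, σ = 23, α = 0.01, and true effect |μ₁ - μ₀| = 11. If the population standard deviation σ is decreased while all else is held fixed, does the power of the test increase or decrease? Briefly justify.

Power increases: a smaller σ shrinks the standard error σ/√n, moving the sampling distribution under H₁ further from the critical value.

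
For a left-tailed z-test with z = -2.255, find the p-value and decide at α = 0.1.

p = P(Z < -2.255) = Φ(-2.255) ≈ 0.0121. Since p < 0.1, reject H₀ (significant) at α = 0.1.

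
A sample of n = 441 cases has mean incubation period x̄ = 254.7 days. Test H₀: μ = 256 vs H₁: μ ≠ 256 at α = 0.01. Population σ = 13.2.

z = (x̄ - μ₀)/(σ/√n) = (254.7 - 256)/(13.2/√441) = -2.068. Critical value: ±2.576. Since |-2.068| ≤ 2.576, Fail to reject H₀.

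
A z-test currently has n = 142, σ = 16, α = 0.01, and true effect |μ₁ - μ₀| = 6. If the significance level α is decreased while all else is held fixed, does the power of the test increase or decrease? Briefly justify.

Power decreases: a smaller α raises the critical value, so less of the H₁ sampling distribution falls in the rejection region.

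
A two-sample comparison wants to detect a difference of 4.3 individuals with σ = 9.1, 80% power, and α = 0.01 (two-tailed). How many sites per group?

n per group = 2(z_α/2 + z_β)²σ²/d² = 2×(2.576 + 0.84)²×9.1²/4.3² = 104.5 → n = 105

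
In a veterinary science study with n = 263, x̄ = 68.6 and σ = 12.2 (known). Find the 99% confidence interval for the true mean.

CI = x̄ ± z*(σ/√n) = 68.6 ± 2.576(12.2/√263) = 68.6 ± 1.94 = (66.66, 70.54)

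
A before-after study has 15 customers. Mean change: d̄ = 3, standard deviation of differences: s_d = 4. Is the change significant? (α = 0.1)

t = d̄/(s_d/√n) = 3/(4/√15) = 2.905. df = 14, critical t = ±1.761. Reject H₀.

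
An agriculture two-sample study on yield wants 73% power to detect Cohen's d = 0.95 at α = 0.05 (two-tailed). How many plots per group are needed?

z_{α/2} = 1.96, z_β = Φ⁻¹(0.73) = 0.613. For large effect (d = 0.95): n per group = 2(z_{α/2} + z_β)²/d² = 2(1.96 + 0.613)²/0.95² = 14.7 → 15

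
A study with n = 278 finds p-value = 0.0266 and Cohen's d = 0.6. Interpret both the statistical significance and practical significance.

Statistically significant (p = 0.0266 < 0.05). Cohen's d = 0.6 indicates a medium effect size. Both statistical and practical significance should be considered.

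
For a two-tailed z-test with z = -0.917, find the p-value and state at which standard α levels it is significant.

p = 2·P(Z > |-0.917|) = 2·(1 - Φ(0.917)) ≈ 0.3591. Not significant at any standard level.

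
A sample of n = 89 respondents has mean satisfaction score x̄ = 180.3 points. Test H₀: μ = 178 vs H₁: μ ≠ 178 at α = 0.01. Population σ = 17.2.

z = (x̄ - μ₀)/(σ/√n) = (180.3 - 178)/(17.2/√89) = 1.262. Critical value: ±2.576. Since |1.262| ≤ 2.576, Fail to reject H₀.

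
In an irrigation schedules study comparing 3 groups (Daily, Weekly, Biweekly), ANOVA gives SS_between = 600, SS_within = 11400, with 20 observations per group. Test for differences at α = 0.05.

df_between = 2, df_within = 57. F = MS_between/MS_within = 300.0/200.0 = 1.5. F_crit ≈ 3.159. Fail to reject H₀.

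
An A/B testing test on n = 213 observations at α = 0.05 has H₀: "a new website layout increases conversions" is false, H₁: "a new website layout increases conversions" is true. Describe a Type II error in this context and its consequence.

Type II error: failing to reject H₀ when it is false — concluding that a new website layout increases conversions is not supported when in fact it is. Consequence: discarding a layout that would have improved conversions — lost revenue.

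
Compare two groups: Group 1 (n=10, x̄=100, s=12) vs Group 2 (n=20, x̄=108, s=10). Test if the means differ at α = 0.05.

Pooled sp = 10.68. t = -1.933, df = 28. Critical t = ±2.048. Fail to reject H₀.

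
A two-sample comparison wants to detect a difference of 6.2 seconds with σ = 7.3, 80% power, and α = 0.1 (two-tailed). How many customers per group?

n per group = 2(z_α/2 + z_β)²σ²/d² = 2×(1.645 + 0.84)²×7.3²/6.2² = 17.1 → n = 18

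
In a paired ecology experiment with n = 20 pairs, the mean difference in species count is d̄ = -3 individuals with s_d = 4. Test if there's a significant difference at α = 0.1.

t = d̄/(s_d/√n) = -3/(4/√20) = -3.354. df = 19, critical t = ±1.729. Reject H₀.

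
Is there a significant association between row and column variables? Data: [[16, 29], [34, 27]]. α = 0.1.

χ² = 4.233. df = 1, critical = 2.706. Reject H₀. Variables are dependent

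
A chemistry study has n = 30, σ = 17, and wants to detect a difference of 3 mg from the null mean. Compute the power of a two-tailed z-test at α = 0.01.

SE = σ/√n = 17/√30 = 3.104. Non-centrality λ = d/SE = 3/3.104 = 0.967. Power ≈ Φ(λ - z_{α/2}) = Φ(0.967 - 2.576) = Φ(-1.609) = 0.054.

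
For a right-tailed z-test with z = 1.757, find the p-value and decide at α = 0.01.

p = P(Z > 1.757) = 1 - Φ(1.757) ≈ 0.0395. Since p ≥ 0.01, fail to reject H₀ (not significant) at α = 0.01.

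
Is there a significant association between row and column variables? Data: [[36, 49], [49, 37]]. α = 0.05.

χ² = 3.657. df = 1, critical = 3.841. Fail to reject H₀. No evidence of dependence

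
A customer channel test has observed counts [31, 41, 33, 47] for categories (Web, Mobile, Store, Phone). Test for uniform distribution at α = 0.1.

Expected = 38 each. χ² = Σ(O-E)²/E = 4.316. df = 3, critical value = 6.251. Fail to reject H₀.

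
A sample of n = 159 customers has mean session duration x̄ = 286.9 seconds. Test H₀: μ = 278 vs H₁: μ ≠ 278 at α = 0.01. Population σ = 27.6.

z = (x̄ - μ₀)/(σ/√n) = (286.9 - 278)/(27.6/√159) = 4.066. Critical value: ±2.576. Since |4.066| > 2.576, Reject H₀.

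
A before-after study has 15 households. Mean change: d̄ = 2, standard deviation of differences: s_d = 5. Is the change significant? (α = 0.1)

t = d̄/(s_d/√n) = 2/(5/√15) = 1.549. df = 14, critical t = ±1.761. Fail to reject H₀.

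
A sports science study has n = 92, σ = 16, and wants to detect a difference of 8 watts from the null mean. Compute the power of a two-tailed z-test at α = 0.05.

SE = σ/√n = 16/√92 = 1.668. Non-centrality λ = d/SE = 8/1.668 = 4.796. Power ≈ Φ(λ - z_{α/2}) = Φ(4.796 - 1.96) = Φ(2.836) = 0.998.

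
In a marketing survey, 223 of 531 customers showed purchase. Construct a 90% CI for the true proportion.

p̂ = 0.42. CI = p̂ ± z*√(p̂(1-p̂)/n) = (0.385, 0.455)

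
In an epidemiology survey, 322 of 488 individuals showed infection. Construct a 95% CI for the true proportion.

p̂ = 0.66. CI = p̂ ± z*√(p̂(1-p̂)/n) = (0.618, 0.702)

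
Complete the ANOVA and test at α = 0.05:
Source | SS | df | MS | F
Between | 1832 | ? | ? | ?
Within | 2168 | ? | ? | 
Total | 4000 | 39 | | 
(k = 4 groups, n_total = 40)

df_between = 3, df_within = 36. MS_between = 610.67, MS_within = 60.22. F = 10.14, F_crit ≈ 2.866. Reject H₀.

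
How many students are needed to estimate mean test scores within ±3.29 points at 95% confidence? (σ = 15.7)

n = (z*σ/E)² = (1.96×15.7/3.29)² = 87.5 → n = 88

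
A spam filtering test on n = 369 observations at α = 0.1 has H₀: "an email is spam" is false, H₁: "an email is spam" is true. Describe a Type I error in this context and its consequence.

Type I error: rejecting H₀ when it is true — concluding that an email is spam when in fact it is not. Consequence: a legitimate email is sent to the spam folder and the user misses it.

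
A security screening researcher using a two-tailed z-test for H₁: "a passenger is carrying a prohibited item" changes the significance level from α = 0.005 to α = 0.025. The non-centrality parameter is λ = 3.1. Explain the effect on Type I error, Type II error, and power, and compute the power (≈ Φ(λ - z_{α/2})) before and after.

Increasing α from 0.005 to 0.025:
• Type I error rate increases (α is the Type I rate by definition).
• Critical value moves from z_{α/2} = 2.807 to 2.241, so power = Φ(λ - z_{α/2}) goes from Φ(3.1 - 2.807) = 0.615 to Φ(3.1 - 2.241) = 0.805.
• Type II error rate β = 1 - power therefore decreases (0.385 → 0.195).
Appropriate when false negatives are costly — here, letting a prohibited item through — security breach.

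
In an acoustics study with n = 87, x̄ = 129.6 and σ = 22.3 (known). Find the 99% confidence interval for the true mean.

CI = x̄ ± z*(σ/√n) = 129.6 ± 2.576(22.3/√87) = 129.6 ± 6.16 = (123.44, 135.76)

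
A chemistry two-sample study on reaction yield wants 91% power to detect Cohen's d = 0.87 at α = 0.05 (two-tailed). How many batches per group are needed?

z_{α/2} = 1.96, z_β = Φ⁻¹(0.91) = 1.341. For large effect (d = 0.87): n per group = 2(z_{α/2} + z_β)²/d² = 2(1.96 + 1.341)²/0.87² = 28.8 → 29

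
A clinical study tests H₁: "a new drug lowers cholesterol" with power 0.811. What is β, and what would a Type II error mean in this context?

β = 1 - power = 1 - 0.811 = 0.189. A Type II error is failing to reject H₀ when H₀ is false (false negative) — here, failing to conclude that a new drug lowers cholesterol when in fact it is true. Consequence: shelving an effective drug — patients miss out on a treatment that would have helped.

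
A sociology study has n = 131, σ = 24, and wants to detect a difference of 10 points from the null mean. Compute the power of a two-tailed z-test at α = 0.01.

SE = σ/√n = 24/√131 = 2.097. Non-centrality λ = d/SE = 10/2.097 = 4.769. Power ≈ Φ(λ - z_{α/2}) = Φ(4.769 - 2.576) = Φ(2.193) = 0.986.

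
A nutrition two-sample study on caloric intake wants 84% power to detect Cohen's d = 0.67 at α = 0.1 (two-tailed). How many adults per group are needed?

z_{α/2} = 1.645, z_β = Φ⁻¹(0.84) = 0.994. For medium effect (d = 0.67): n per group = 2(z_{α/2} + z_β)²/d² = 2(1.645 + 0.994)²/0.67² = 31.03 → 32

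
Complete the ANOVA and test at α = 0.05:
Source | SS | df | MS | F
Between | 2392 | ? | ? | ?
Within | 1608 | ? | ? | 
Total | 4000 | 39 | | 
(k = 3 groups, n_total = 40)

df_between = 2, df_within = 37. MS_between = 1196.0, MS_within = 43.46. F = 27.52, F_crit ≈ 3.252. Reject H₀.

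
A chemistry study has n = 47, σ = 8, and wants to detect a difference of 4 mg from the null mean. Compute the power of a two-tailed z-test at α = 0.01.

SE = σ/√n = 8/√47 = 1.167. Non-centrality λ = d/SE = 4/1.167 = 3.428. Power ≈ Φ(λ - z_{α/2}) = Φ(3.428 - 2.576) = Φ(0.852) = 0.803.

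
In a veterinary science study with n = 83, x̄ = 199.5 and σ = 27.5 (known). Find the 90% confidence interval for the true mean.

CI = x̄ ± z*(σ/√n) = 199.5 ± 1.645(27.5/√83) = 199.5 ± 4.97 = (194.53, 204.47)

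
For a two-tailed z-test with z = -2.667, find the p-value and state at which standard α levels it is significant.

p = 2·P(Z > |-2.667|) = 2·(1 - Φ(2.667)) ≈ 0.0077. Significant at α = 0.1; Significant at α = 0.05; Significant at α = 0.01.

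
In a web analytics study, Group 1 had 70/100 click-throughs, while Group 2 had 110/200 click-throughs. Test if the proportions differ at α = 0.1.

p̂₁ = 0.7, p̂₂ = 0.55, pooled p̂ = 0.6. z = 2.5. Critical: ±1.645. Reject H₀.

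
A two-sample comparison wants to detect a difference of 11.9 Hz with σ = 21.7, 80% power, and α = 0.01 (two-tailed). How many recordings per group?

n per group = 2(z_α/2 + z_β)²σ²/d² = 2×(2.576 + 0.84)²×21.7²/11.9² = 77.6 → n = 78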